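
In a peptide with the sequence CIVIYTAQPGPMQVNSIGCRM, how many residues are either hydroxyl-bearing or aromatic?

Hydroxyl-bearing: S, T, Y. Aromatic: F, W, Y.
Hydroxyl-bearing residues here: Y5, T6, S16 (3).
Aromatic residues here: Y5 (1).
Y is in both groups, so the 1 Y residue must not be double-counted.
Total = 3 + 1 − 1 = 3.

3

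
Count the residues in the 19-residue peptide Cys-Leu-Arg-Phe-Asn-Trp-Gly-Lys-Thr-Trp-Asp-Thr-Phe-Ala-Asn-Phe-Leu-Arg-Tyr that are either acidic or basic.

4

Acidic: D, E. Basic: H, K, R.
Acidic residues here: Asp11 (1).
Basic residues here: Arg3, Lys8, Arg18 (3).
The two groups share no amino acid, so total = 1 + 3 = 4.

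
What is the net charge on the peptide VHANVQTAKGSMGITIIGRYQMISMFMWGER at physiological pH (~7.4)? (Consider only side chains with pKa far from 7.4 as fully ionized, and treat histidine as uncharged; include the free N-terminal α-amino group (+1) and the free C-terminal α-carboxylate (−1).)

At pH ~7.4 the Lys and Arg side chains are protonated (+1), the Asp and Glu side chains are deprotonated (−1), and with His taken as neutral all other side chains carry no charge.
Positive (K, R): K9, R19, R31 → +3.
Negative (D, E): E30 → −1.
The N-terminus (+1) and C-terminus (−1) cancel.
Net charge = (+3) + (−1) = +2.

+2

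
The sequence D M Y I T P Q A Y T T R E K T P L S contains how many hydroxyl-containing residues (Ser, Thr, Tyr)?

7

Matching residues: Y3, T5, Y9, T10, T11, T15, S18.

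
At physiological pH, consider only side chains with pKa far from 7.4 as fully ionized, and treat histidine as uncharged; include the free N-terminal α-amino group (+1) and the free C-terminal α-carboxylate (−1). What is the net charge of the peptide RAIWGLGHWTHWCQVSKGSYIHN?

+2

The side chains ionized at physiological pH are Lys/Arg (+1) and Asp/Glu (−1); with His treated as neutral, nothing else contributes.
Positive (K, R): R1, K17 → +2.
Negative (D, E): none → −0.
The N-terminus (+1) and C-terminus (−1) cancel.
Net charge = (+2) + (−0) = +2.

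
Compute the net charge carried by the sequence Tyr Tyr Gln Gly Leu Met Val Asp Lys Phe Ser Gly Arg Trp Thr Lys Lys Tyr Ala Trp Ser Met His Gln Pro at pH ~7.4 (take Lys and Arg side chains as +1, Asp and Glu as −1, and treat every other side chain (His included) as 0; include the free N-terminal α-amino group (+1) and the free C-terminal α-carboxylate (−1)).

+3

Positive (K, R): Lys9, Arg13, Lys16, Lys17 → +4.
Negative (D, E): Asp8 → −1.
The N-terminus (+1) and C-terminus (−1) cancel.
Net charge = (+4) + (−1) = +3.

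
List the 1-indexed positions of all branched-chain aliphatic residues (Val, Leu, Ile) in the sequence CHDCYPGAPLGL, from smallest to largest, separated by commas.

Matching residues: L10, L12.

10, 12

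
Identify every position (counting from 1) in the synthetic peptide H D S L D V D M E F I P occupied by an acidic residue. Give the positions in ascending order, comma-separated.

Matching residues: D2, D5, D7, E9.

2, 5, 7, 9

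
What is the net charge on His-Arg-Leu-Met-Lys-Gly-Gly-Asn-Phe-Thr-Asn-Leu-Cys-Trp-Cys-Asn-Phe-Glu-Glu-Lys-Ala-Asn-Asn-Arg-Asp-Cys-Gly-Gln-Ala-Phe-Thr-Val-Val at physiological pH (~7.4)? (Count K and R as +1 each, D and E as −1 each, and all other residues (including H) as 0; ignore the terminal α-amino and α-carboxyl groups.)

Positive (K, R): Arg2, Lys5, Lys20, Arg24 → +4.
Negative (D, E): Glu18, Glu19, Asp25 → −3.
Net charge = (+4) + (−3) = +1.

+1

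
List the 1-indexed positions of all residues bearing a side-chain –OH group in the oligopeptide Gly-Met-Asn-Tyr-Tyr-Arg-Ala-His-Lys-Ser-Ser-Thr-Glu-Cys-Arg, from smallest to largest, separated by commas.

S, T, and Y are the three residues with a side-chain hydroxyl.
Matching residues: Tyr4, Tyr5, Ser10, Ser11, Thr12.

4, 5, 10, 11, 12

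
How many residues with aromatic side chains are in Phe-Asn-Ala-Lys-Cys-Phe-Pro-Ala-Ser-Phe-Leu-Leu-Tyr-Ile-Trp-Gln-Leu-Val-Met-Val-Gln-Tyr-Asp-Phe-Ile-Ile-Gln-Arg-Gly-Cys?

F, W, and Y each carry an aromatic ring on the side chain.
Matching residues: Phe1, Phe6, Phe10, Tyr13, Trp15, Tyr22, Phe24.

7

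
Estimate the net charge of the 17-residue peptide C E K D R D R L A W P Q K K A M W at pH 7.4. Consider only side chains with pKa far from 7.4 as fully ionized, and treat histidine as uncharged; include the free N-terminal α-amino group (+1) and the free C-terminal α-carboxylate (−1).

The side chains ionized at physiological pH are Lys/Arg (+1) and Asp/Glu (−1); with His treated as neutral, nothing else contributes.
Positive (K, R): K3, R5, R7, K13, K14 → +5.
Negative (D, E): E2, D4, D6 → −3.
The N-terminus (+1) and C-terminus (−1) cancel.
Net charge = (+5) + (−3) = +2.

+2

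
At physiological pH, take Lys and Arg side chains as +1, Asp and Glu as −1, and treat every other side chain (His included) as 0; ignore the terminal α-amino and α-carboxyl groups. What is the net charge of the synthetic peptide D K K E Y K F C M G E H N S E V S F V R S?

Positive (K, R): K2, K3, K6, R20 → +4.
Negative (D, E): D1, E4, E11, E15 → −4.
Net charge = (+4) + (−4) = 0.

0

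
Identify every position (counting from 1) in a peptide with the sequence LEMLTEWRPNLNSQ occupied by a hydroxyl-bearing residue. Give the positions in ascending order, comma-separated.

5, 13

Serine (S), threonine (T), and tyrosine (Y) each carry a hydroxyl group on the side chain.
Matching residues: T5, S13.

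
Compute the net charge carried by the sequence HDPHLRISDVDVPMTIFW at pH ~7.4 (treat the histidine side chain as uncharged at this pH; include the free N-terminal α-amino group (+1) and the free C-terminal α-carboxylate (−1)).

-2

Near pH 7.4, K and R contribute +1 each, D and E contribute −1 each, and every other side chain (His included, as stated) is uncharged.
Positive (K, R): R6 → +1.
Negative (D, E): D2, D9, D11 → −3.
The N-terminus (+1) and C-terminus (−1) cancel.
Net charge = (+1) + (−3) = −2.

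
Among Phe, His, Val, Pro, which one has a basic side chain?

His

Lysine (K), arginine (R), and histidine (H) have basic, nitrogen-containing side chains.
Of the listed options, only His belongs to this group.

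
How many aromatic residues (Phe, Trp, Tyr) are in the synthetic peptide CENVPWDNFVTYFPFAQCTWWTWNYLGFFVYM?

Matching residues: W6, F9, Y12, F13, F15, W20, W21, W23, Y25, F28, F29, Y31.

12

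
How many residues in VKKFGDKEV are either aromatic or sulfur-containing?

1

Aromatic: F, W, Y. Sulfur-containing: C, M.
Aromatic residues here: F4 (1).
Sulfur-containing residues here: none (0).
The two groups share no amino acid, so total = 1 + 0 = 1.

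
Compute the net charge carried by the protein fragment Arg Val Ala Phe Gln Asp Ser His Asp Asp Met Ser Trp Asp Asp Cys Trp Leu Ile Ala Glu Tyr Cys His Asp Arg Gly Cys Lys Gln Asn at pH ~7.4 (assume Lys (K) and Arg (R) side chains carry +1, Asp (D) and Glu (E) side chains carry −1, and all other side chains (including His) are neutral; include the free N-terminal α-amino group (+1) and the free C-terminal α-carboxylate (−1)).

Positive (K, R): Arg1, Arg26, Lys29 → +3.
Negative (D, E): Asp6, Asp9, Asp10, Asp14, Asp15, Glu21, Asp25 → −7.
The N-terminus (+1) and C-terminus (−1) cancel.
Net charge = (+3) + (−7) = −4.

-4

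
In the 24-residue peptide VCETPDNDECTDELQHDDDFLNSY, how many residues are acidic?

9

Only D (aspartate) and E (glutamate) carry a side-chain carboxylic acid.
Matching residues: E3, D6, D8, E9, D12, E13, D17, D18, D19.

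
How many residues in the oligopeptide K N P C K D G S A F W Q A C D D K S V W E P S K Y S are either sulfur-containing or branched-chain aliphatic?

3

Sulfur-containing: C, M. Branched-chain aliphatic: I, L, V.
Sulfur-containing residues here: C4, C14 (2).
Branched-chain aliphatic residues here: V19 (1).
The two groups share no amino acid, so total = 2 + 1 = 3.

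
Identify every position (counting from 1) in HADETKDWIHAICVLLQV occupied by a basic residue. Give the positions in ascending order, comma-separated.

Matching residues: H1, K6, H10.

1, 6, 10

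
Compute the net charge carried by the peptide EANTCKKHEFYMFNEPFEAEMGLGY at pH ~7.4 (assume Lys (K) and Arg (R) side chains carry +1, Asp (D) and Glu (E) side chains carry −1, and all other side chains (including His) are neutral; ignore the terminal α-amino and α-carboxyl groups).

Positive (K, R): K6, K7 → +2.
Negative (D, E): E1, E9, E15, E18, E20 → −5.
Net charge = (+2) + (−5) = −3.

-3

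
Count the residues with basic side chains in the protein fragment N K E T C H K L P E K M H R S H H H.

The basic amino acids are Lys (K), Arg (R), and His (H).
Matching residues: K2, H6, K7, K11, H13, R14, H16, H17, H18.

9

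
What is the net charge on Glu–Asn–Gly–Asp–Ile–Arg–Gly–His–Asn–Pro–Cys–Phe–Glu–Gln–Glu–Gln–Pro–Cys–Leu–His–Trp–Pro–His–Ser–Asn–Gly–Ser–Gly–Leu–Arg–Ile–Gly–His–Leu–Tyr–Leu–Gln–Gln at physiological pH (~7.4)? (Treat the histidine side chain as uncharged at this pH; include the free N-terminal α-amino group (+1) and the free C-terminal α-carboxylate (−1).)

Near pH 7.4, K and R contribute +1 each, D and E contribute −1 each, and every other side chain (His included, as stated) is uncharged.
Positive (K, R): Arg6, Arg30 → +2.
Negative (D, E): Glu1, Asp4, Glu13, Glu15 → −4.
The N-terminus (+1) and C-terminus (−1) cancel.
Net charge = (+2) + (−4) = −2.

-2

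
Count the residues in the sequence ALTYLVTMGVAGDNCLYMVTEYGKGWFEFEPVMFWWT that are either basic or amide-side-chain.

Basic: H, K, R. Amide-side-chain: N, Q.
Basic residues here: K24 (1).
Amide-side-chain residues here: N14 (1).
The two groups share no amino acid, so total = 1 + 1 = 2.

2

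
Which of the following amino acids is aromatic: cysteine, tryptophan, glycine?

tryptophan

Phenylalanine (F), tryptophan (W), and tyrosine (Y) have aromatic ring side chains.
Of the listed options, only tryptophan belongs to this group.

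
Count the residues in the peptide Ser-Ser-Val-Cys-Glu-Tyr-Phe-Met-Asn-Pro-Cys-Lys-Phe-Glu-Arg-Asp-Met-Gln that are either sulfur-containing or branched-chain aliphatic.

Sulfur-containing: C, M. Branched-chain aliphatic: I, L, V.
Sulfur-containing residues here: Cys4, Met8, Cys11, Met17 (4).
Branched-chain aliphatic residues here: Val3 (1).
The two groups share no amino acid, so total = 4 + 1 = 5.

5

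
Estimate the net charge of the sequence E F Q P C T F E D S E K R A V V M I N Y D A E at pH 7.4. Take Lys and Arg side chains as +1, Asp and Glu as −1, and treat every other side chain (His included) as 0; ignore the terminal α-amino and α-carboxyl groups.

Positive (K, R): K12, R13 → +2.
Negative (D, E): E1, E8, D9, E11, D21, E23 → −6.
Net charge = (+2) + (−6) = −4.

-4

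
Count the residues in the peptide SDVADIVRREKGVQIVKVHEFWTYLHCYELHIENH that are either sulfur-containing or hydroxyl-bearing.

Sulfur-containing: C, M. Hydroxyl-bearing: S, T, Y.
Sulfur-containing residues here: C27 (1).
Hydroxyl-bearing residues here: S1, T23, Y24, Y28 (4).
The two groups share no amino acid, so total = 1 + 4 = 5.

5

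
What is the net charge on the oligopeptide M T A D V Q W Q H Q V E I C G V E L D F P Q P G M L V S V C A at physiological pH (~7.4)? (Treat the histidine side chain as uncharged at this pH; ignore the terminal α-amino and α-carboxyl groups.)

-4

Near pH 7.4, K and R contribute +1 each, D and E contribute −1 each, and every other side chain (His included, as stated) is uncharged.
Positive (K, R): none → +0.
Negative (D, E): D4, E12, E17, D19 → −4.
Net charge = (+0) + (−4) = −4.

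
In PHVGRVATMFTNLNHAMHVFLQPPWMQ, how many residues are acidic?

Only D (aspartate) and E (glutamate) carry a side-chain carboxylic acid.
None of the 27 residues belong to this group.

0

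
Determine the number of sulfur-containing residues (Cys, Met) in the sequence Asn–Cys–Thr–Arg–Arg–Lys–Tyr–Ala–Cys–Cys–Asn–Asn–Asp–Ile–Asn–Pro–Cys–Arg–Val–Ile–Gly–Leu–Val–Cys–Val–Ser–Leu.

Matching residues: Cys2, Cys9, Cys10, Cys17, Cys24.

5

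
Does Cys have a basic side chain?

K, R, and H are the three residues with basic side chains (ε-amine, guanidinium, and imidazole respectively).
Cysteine is not in this group.

No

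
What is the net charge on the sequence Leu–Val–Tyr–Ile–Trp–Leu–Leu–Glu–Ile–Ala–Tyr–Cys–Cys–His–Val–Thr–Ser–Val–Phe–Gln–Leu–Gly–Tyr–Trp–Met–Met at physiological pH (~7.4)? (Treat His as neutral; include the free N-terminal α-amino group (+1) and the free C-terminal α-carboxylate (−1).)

-1

At pH ~7.4 the Lys and Arg side chains are protonated (+1), the Asp and Glu side chains are deprotonated (−1), and with His taken as neutral all other side chains carry no charge.
Positive (K, R): none → +0.
Negative (D, E): Glu8 → −1.
The N-terminus (+1) and C-terminus (−1) cancel.
Net charge = (+0) + (−1) = −1.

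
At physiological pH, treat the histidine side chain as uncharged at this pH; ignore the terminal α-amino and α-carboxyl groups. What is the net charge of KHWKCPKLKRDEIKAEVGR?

Near pH 7.4, K and R contribute +1 each, D and E contribute −1 each, and every other side chain (His included, as stated) is uncharged.
Positive (K, R): K1, K4, K7, K9, R10, K14, R19 → +7.
Negative (D, E): D11, E12, E16 → −3.
Net charge = (+7) + (−3) = +4.

+4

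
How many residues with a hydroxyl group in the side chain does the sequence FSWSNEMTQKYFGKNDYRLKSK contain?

S, T, and Y are the three residues with a side-chain hydroxyl.
Matching residues: S2, S4, T8, Y11, Y17, S21.

6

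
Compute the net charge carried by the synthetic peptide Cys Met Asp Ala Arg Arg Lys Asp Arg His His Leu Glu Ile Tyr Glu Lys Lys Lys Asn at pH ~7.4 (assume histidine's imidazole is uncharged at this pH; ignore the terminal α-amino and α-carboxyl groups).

At pH ~7.4 the Lys and Arg side chains are protonated (+1), the Asp and Glu side chains are deprotonated (−1), and with His taken as neutral all other side chains carry no charge.
Positive (K, R): Arg5, Arg6, Lys7, Arg9, Lys17, Lys18, Lys19 → +7.
Negative (D, E): Asp3, Asp8, Glu13, Glu16 → −4.
Net charge = (+7) + (−4) = +3.

+3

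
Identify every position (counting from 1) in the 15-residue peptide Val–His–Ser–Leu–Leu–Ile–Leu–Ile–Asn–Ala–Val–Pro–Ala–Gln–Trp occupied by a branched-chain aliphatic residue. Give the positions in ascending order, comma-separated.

1, 4, 5, 6, 7, 8, 11

The BCAAs are Val, Leu, and Ile — aliphatic side chains with a branch point.
Matching residues: Val1, Leu4, Leu5, Ile6, Leu7, Ile8, Val11.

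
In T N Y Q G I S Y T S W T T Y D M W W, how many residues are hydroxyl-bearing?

S, T, and Y are the three residues with a side-chain hydroxyl.
Matching residues: T1, Y3, S7, Y8, T9, S10, T12, T13, Y14.

9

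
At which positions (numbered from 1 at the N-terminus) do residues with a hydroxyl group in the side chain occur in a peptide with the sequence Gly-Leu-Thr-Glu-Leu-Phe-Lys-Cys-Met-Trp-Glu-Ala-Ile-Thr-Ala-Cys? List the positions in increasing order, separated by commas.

S, T, and Y are the three residues with a side-chain hydroxyl.
Matching residues: Thr3, Thr14.

3, 14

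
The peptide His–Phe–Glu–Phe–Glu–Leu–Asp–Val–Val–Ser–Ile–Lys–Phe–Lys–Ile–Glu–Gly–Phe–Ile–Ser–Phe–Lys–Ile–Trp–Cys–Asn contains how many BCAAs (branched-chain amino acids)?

Valine (V), leucine (L), and isoleucine (I) are the branched-chain amino acids.
Matching residues: Leu6, Val8, Val9, Ile11, Ile15, Ile19, Ile23.

7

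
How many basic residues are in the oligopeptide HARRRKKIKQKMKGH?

10

K, R, and H are the three residues with basic side chains (ε-amine, guanidinium, and imidazole respectively).
Matching residues: H1, R3, R4, R5, K6, K7, K9, K11, K13, H15.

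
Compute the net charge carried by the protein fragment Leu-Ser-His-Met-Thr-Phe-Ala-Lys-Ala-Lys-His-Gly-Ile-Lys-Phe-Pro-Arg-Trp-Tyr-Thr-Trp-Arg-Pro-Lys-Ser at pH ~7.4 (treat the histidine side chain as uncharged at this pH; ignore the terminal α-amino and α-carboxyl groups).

+6

The side chains ionized at physiological pH are Lys/Arg (+1) and Asp/Glu (−1); with His treated as neutral, nothing else contributes.
Positive (K, R): Lys8, Lys10, Lys14, Arg17, Arg22, Lys24 → +6.
Negative (D, E): none → −0.
Net charge = (+6) + (−0) = +6.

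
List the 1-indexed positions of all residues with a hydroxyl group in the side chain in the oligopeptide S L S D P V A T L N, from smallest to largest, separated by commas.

S, T, and Y are the three residues with a side-chain hydroxyl.
Matching residues: S1, S3, T8.

1, 3, 8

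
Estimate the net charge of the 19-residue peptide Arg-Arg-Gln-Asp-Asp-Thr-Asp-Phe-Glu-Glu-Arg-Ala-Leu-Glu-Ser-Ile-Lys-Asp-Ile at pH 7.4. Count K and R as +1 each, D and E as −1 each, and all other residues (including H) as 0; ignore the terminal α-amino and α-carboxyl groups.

-3

Positive (K, R): Arg1, Arg2, Arg11, Lys17 → +4.
Negative (D, E): Asp4, Asp5, Asp7, Glu9, Glu10, Glu14, Asp18 → −7.
Net charge = (+4) + (−7) = −3.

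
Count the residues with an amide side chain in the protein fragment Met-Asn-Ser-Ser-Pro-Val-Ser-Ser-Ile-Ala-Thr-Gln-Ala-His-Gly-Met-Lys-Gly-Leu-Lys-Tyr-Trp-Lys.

The amide-side-chain residues are Asn (N) and Gln (Q).
Matching residues: Asn2, Gln12.

2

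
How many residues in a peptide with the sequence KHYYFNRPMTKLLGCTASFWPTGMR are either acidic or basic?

Acidic: D, E. Basic: H, K, R.
Acidic residues here: none (0).
Basic residues here: K1, H2, R7, K11, R25 (5).
The two groups share no amino acid, so total = 0 + 5 = 5.

5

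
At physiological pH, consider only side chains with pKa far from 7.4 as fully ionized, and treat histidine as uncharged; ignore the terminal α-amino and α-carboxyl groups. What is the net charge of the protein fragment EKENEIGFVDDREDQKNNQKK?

At pH ~7.4 the Lys and Arg side chains are protonated (+1), the Asp and Glu side chains are deprotonated (−1), and with His taken as neutral all other side chains carry no charge.
Positive (K, R): K2, R12, K16, K20, K21 → +5.
Negative (D, E): E1, E3, E5, D10, D11, E13, D14 → −7.
Net charge = (+5) + (−7) = −2.

-2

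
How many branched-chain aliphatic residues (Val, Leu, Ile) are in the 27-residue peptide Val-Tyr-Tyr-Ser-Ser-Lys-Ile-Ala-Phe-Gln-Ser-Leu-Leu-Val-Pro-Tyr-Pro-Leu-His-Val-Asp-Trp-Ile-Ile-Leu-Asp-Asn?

10

Matching residues: Val1, Ile7, Leu12, Leu13, Val14, Leu18, Val20, Ile23, Ile24, Leu25.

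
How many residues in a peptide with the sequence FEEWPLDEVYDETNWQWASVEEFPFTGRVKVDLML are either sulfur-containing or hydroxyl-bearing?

Sulfur-containing: C, M. Hydroxyl-bearing: S, T, Y.
Sulfur-containing residues here: M34 (1).
Hydroxyl-bearing residues here: Y10, T13, S19, T26 (4).
The two groups share no amino acid, so total = 1 + 4 = 5.

5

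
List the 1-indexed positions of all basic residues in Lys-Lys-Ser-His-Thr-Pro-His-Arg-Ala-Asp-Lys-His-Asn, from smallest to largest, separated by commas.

The basic amino acids are Lys (K), Arg (R), and His (H).
Matching residues: Lys1, Lys2, His4, His7, Arg8, Lys11, His12.

1, 2, 4, 7, 8, 11, 12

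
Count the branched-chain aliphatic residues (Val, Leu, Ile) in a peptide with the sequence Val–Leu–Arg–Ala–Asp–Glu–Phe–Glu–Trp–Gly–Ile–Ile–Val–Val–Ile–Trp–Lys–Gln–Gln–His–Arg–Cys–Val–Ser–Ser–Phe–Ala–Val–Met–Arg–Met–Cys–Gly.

Matching residues: Val1, Leu2, Ile11, Ile12, Val13, Val14, Ile15, Val23, Val28.

9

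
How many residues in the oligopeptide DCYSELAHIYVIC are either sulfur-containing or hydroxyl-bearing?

Sulfur-containing: C, M. Hydroxyl-bearing: S, T, Y.
Sulfur-containing residues here: C2, C13 (2).
Hydroxyl-bearing residues here: Y3, S4, Y10 (3).
The two groups share no amino acid, so total = 2 + 3 = 5.

5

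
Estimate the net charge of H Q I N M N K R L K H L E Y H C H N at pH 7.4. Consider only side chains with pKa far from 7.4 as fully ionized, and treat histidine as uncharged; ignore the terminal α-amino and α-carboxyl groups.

+2

The side chains ionized at physiological pH are Lys/Arg (+1) and Asp/Glu (−1); with His treated as neutral, nothing else contributes.
Positive (K, R): K7, R8, K10 → +3.
Negative (D, E): E13 → −1.
Net charge = (+3) + (−1) = +2.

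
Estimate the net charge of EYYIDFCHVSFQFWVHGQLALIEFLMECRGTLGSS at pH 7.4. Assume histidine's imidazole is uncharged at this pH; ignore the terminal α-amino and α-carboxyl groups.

Near pH 7.4, K and R contribute +1 each, D and E contribute −1 each, and every other side chain (His included, as stated) is uncharged.
Positive (K, R): R29 → +1.
Negative (D, E): E1, D5, E23, E27 → −4.
Net charge = (+1) + (−4) = −3.

-3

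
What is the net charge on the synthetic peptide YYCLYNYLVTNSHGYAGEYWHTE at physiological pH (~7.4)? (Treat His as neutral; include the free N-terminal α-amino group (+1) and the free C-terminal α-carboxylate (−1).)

-2

At pH ~7.4 the Lys and Arg side chains are protonated (+1), the Asp and Glu side chains are deprotonated (−1), and with His taken as neutral all other side chains carry no charge.
Positive (K, R): none → +0.
Negative (D, E): E18, E23 → −2.
The N-terminus (+1) and C-terminus (−1) cancel.
Net charge = (+0) + (−2) = −2.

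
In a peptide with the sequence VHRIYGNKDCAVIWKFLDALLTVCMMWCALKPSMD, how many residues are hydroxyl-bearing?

3

S, T, and Y are the three residues with a side-chain hydroxyl.
Matching residues: Y5, T22, S33.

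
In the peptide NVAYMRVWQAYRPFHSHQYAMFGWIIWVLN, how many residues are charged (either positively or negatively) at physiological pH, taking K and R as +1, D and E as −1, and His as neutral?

Charged side chains at pH ~7.4: K, R (positive); D, E (negative).
Matching residues: R6, R12.

2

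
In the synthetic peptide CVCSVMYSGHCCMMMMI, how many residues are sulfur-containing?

Cysteine (C, thiol) and methionine (M, thioether) are the two sulfur-containing amino acids.
Matching residues: C1, C3, M6, C11, C12, M13, M14, M15, M16.

9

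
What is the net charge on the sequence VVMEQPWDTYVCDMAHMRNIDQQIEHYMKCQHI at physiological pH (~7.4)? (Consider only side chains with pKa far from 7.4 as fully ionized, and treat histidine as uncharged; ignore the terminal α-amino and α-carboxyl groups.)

-3

The side chains ionized at physiological pH are Lys/Arg (+1) and Asp/Glu (−1); with His treated as neutral, nothing else contributes.
Positive (K, R): R18, K29 → +2.
Negative (D, E): E4, D8, D13, D21, E25 → −5.
Net charge = (+2) + (−5) = −3.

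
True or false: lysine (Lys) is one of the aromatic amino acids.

Phenylalanine (F), tryptophan (W), and tyrosine (Y) have aromatic ring side chains.
Lysine is not in this group.

False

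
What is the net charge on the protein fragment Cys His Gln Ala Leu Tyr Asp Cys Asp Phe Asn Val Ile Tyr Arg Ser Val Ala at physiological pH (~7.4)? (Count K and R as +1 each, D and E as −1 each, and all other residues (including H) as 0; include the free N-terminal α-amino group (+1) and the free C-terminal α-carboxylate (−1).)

-1

Positive (K, R): Arg15 → +1.
Negative (D, E): Asp7, Asp9 → −2.
The N-terminus (+1) and C-terminus (−1) cancel.
Net charge = (+1) + (−2) = −1.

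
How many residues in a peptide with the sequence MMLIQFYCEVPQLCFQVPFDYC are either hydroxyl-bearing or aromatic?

Hydroxyl-bearing: S, T, Y. Aromatic: F, W, Y.
Hydroxyl-bearing residues here: Y7, Y21 (2).
Aromatic residues here: F6, Y7, F15, F19, Y21 (5).
Y is in both groups, so the 2 Y residues must not be double-counted.
Total = 2 + 5 − 2 = 5.

5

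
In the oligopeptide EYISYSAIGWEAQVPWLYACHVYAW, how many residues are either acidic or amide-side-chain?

Acidic: D, E. Amide-side-chain: N, Q.
Acidic residues here: E1, E11 (2).
Amide-side-chain residues here: Q13 (1).
The two groups share no amino acid, so total = 2 + 1 = 3.

3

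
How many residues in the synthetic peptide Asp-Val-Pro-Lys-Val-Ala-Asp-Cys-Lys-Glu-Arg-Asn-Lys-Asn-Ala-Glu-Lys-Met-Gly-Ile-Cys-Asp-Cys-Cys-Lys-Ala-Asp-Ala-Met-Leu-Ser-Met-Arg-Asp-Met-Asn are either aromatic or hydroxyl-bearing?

1

Aromatic: F, W, Y. Hydroxyl-bearing: S, T, Y.
Aromatic residues here: none (0).
Hydroxyl-bearing residues here: Ser31 (1).
(Y belongs to both groups, but none appear in this sequence.) Total = 0 + 1 = 1.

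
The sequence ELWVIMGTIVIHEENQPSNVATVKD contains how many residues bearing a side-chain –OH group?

Serine (S), threonine (T), and tyrosine (Y) each carry a hydroxyl group on the side chain.
Matching residues: T8, S18, T22.

3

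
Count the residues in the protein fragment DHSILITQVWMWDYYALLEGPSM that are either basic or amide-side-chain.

2

Basic: H, K, R. Amide-side-chain: N, Q.
Basic residues here: H2 (1).
Amide-side-chain residues here: Q8 (1).
The two groups share no amino acid, so total = 1 + 1 = 2.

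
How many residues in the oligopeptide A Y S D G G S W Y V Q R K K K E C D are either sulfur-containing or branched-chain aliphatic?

2

Sulfur-containing: C, M. Branched-chain aliphatic: I, L, V.
Sulfur-containing residues here: C17 (1).
Branched-chain aliphatic residues here: V10 (1).
The two groups share no amino acid, so total = 1 + 1 = 2.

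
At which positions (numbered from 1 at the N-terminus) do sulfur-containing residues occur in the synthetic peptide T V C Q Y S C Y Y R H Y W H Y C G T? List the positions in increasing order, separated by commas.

3, 7, 16

The sulfur-bearing residues are cysteine (–SH) and methionine (–S–CH₃).
Matching residues: C3, C7, C16.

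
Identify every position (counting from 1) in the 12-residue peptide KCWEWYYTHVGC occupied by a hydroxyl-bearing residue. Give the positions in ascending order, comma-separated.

6, 7, 8

Matching residues: Y6, Y7, T8.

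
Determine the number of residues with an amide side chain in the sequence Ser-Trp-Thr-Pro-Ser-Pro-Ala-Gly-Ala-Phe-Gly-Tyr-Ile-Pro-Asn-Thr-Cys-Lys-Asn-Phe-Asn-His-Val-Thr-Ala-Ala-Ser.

3

Only N (asparagine) and Q (glutamine) carry a side-chain carboxamide.
Matching residues: Asn15, Asn19, Asn21.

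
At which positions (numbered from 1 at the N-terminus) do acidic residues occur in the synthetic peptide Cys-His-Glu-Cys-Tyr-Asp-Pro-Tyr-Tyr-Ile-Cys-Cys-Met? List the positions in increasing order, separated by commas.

Only D (aspartate) and E (glutamate) carry a side-chain carboxylic acid.
Matching residues: Glu3, Asp6.

3, 6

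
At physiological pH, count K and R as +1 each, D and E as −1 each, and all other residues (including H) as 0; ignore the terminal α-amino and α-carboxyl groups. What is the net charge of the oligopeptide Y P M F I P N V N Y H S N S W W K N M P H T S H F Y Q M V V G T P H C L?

+1

Positive (K, R): K17 → +1.
Negative (D, E): none → −0.
Net charge = (+1) + (−0) = +1.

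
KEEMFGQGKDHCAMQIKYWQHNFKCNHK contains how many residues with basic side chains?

The basic amino acids are Lys (K), Arg (R), and His (H).
Matching residues: K1, K9, H11, K17, H21, K24, H27, K28.

8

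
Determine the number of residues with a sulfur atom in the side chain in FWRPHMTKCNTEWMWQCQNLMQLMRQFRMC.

The sulfur-bearing residues are cysteine (–SH) and methionine (–S–CH₃).
Matching residues: M6, C9, M14, C17, M21, M24, M29, C30.

8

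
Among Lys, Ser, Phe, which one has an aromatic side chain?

Phe

The aromatic amino acids are Phe (F, benzyl), Trp (W, indole), and Tyr (Y, phenol).
Of the listed options, only Phe belongs to this group.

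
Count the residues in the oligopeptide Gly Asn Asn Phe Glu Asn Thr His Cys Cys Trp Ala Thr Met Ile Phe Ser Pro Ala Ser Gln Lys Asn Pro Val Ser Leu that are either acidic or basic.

3

Acidic: D, E. Basic: H, K, R.
Acidic residues here: Glu5 (1).
Basic residues here: His8, Lys22 (2).
The two groups share no amino acid, so total = 1 + 2 = 3.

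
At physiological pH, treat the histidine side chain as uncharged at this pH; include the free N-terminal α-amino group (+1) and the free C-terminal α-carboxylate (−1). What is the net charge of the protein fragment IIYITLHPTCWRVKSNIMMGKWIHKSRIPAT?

+5

Near pH 7.4, K and R contribute +1 each, D and E contribute −1 each, and every other side chain (His included, as stated) is uncharged.
Positive (K, R): R12, K14, K21, K25, R27 → +5.
Negative (D, E): none → −0.
The N-terminus (+1) and C-terminus (−1) cancel.
Net charge = (+5) + (−0) = +5.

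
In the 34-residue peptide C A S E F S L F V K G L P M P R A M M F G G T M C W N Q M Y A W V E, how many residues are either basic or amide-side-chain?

4

Basic: H, K, R. Amide-side-chain: N, Q.
Basic residues here: K10, R16 (2).
Amide-side-chain residues here: N27, Q28 (2).
The two groups share no amino acid, so total = 2 + 2 = 4.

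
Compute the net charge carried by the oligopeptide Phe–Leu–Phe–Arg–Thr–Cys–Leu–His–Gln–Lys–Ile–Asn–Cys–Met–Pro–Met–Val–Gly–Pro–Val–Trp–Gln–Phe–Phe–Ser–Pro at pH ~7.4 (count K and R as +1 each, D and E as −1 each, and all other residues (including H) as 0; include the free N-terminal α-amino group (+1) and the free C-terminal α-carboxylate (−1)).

Positive (K, R): Arg4, Lys10 → +2.
Negative (D, E): none → −0.
The N-terminus (+1) and C-terminus (−1) cancel.
Net charge = (+2) + (−0) = +2.

+2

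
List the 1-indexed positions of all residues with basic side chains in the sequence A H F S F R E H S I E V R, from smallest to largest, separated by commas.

2, 6, 8, 13

The basic amino acids are Lys (K), Arg (R), and His (H).
Matching residues: H2, R6, H8, R13.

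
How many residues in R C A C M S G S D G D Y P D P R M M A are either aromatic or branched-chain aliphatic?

1

Aromatic: F, W, Y. Branched-chain aliphatic: I, L, V.
Aromatic residues here: Y12 (1).
Branched-chain aliphatic residues here: none (0).
The two groups share no amino acid, so total = 1 + 0 = 1.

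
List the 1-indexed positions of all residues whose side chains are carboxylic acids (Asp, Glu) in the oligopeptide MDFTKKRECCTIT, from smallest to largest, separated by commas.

Matching residues: D2, E8.

2, 8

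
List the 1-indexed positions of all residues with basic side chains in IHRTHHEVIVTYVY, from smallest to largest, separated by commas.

2, 3, 5, 6

Lysine (K), arginine (R), and histidine (H) have basic, nitrogen-containing side chains.
Matching residues: H2, R3, H5, H6.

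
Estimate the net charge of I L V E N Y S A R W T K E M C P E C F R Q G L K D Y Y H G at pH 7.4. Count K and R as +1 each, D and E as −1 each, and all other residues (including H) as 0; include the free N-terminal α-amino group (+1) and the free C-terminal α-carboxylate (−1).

Positive (K, R): R9, K12, R20, K24 → +4.
Negative (D, E): E4, E13, E17, D25 → −4.
The N-terminus (+1) and C-terminus (−1) cancel.
Net charge = (+4) + (−4) = 0.

0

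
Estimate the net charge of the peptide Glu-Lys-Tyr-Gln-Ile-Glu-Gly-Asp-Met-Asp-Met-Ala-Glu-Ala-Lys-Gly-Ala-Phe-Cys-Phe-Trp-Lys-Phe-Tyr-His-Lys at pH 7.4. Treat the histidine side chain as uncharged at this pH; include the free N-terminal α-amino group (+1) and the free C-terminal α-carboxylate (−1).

The side chains ionized at physiological pH are Lys/Arg (+1) and Asp/Glu (−1); with His treated as neutral, nothing else contributes.
Positive (K, R): Lys2, Lys15, Lys22, Lys26 → +4.
Negative (D, E): Glu1, Glu6, Asp8, Asp10, Glu13 → −5.
The N-terminus (+1) and C-terminus (−1) cancel.
Net charge = (+4) + (−5) = −1.

-1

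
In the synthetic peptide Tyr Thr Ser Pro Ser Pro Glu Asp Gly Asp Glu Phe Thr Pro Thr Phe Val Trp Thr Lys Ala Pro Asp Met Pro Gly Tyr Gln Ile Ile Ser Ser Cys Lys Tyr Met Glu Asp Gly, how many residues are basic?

The basic amino acids are Lys (K), Arg (R), and His (H).
Matching residues: Lys20, Lys34.

2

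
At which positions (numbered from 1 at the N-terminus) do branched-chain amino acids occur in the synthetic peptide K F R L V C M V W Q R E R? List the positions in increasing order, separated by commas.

4, 5, 8

The BCAAs are Val, Leu, and Ile — aliphatic side chains with a branch point.
Matching residues: L4, V5, V8.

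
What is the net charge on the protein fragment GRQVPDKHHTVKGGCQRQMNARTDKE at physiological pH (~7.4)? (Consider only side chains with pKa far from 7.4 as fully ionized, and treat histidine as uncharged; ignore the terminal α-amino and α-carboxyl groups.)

Near pH 7.4, K and R contribute +1 each, D and E contribute −1 each, and every other side chain (His included, as stated) is uncharged.
Positive (K, R): R2, K7, K12, R17, R22, K25 → +6.
Negative (D, E): D6, D24, E26 → −3.
Net charge = (+6) + (−3) = +3.

+3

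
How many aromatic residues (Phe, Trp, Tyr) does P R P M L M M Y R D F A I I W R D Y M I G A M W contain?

5

Matching residues: Y8, F11, W15, Y18, W24.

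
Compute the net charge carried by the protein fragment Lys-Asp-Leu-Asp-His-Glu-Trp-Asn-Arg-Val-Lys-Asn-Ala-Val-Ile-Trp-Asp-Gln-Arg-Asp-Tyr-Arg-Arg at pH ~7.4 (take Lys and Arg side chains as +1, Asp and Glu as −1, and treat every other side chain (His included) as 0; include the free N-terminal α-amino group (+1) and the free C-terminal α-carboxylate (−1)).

+1

Positive (K, R): Lys1, Arg9, Lys11, Arg19, Arg22, Arg23 → +6.
Negative (D, E): Asp2, Asp4, Glu6, Asp17, Asp20 → −5.
The N-terminus (+1) and C-terminus (−1) cancel.
Net charge = (+6) + (−5) = +1.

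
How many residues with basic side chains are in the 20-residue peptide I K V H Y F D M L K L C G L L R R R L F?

K, R, and H are the three residues with basic side chains (ε-amine, guanidinium, and imidazole respectively).
Matching residues: K2, H4, K10, R16, R17, R18.

6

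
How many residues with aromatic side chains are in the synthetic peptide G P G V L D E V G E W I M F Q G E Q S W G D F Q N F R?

5

Phenylalanine (F), tryptophan (W), and tyrosine (Y) have aromatic ring side chains.
Matching residues: W11, F14, W20, F23, F26.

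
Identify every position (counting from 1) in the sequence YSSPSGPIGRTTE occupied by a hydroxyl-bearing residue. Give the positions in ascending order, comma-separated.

1, 2, 3, 5, 11, 12

Matching residues: Y1, S2, S3, S5, T11, T12.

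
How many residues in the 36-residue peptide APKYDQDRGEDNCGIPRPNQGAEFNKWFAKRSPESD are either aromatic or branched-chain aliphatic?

5

Aromatic: F, W, Y. Branched-chain aliphatic: I, L, V.
Aromatic residues here: Y4, F24, W27, F28 (4).
Branched-chain aliphatic residues here: I15 (1).
The two groups share no amino acid, so total = 4 + 1 = 5.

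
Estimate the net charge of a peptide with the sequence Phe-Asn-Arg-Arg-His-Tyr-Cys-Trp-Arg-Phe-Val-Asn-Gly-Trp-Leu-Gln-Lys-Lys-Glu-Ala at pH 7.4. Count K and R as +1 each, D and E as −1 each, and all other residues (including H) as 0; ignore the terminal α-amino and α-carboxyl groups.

+4

Positive (K, R): Arg3, Arg4, Arg9, Lys17, Lys18 → +5.
Negative (D, E): Glu19 → −1.
Net charge = (+5) + (−1) = +4.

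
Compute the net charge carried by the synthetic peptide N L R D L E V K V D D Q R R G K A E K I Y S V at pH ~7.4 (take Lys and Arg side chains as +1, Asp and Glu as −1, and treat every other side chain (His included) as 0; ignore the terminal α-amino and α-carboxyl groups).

+1

Positive (K, R): R3, K8, R13, R14, K16, K19 → +6.
Negative (D, E): D4, E6, D10, D11, E18 → −5.
Net charge = (+6) + (−5) = +1.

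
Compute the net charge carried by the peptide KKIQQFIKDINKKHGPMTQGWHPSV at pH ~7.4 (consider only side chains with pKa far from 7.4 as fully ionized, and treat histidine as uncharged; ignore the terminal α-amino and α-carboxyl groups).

The side chains ionized at physiological pH are Lys/Arg (+1) and Asp/Glu (−1); with His treated as neutral, nothing else contributes.
Positive (K, R): K1, K2, K8, K12, K13 → +5.
Negative (D, E): D9 → −1.
Net charge = (+5) + (−1) = +4.

+4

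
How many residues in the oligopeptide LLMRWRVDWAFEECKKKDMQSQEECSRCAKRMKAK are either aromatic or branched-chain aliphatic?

6

Aromatic: F, W, Y. Branched-chain aliphatic: I, L, V.
Aromatic residues here: W5, W9, F11 (3).
Branched-chain aliphatic residues here: L1, L2, V7 (3).
The two groups share no amino acid, so total = 3 + 3 = 6.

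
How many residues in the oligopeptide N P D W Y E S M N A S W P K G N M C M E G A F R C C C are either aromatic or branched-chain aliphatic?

Aromatic: F, W, Y. Branched-chain aliphatic: I, L, V.
Aromatic residues here: W4, Y5, W12, F23 (4).
Branched-chain aliphatic residues here: none (0).
The two groups share no amino acid, so total = 4 + 0 = 4.

4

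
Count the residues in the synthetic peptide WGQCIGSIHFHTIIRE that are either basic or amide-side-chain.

4

Basic: H, K, R. Amide-side-chain: N, Q.
Basic residues here: H9, H11, R15 (3).
Amide-side-chain residues here: Q3 (1).
The two groups share no amino acid, so total = 3 + 1 = 4.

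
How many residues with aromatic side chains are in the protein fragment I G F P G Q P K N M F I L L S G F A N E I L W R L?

F, W, and Y each carry an aromatic ring on the side chain.
Matching residues: F3, F11, F17, W23.

4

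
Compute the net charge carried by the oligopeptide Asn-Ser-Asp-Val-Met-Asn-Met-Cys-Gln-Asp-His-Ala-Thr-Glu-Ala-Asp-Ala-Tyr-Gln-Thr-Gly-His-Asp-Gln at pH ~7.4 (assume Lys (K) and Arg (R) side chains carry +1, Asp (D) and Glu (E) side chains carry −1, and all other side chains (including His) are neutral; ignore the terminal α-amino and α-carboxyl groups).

Positive (K, R): none → +0.
Negative (D, E): Asp3, Asp10, Glu14, Asp16, Asp23 → −5.
Net charge = (+0) + (−5) = −5.

-5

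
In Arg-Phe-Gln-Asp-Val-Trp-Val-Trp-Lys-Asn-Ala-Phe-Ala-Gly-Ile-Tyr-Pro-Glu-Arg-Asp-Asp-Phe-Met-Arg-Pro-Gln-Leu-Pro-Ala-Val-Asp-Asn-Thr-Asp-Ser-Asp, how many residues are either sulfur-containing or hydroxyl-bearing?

Sulfur-containing: C, M. Hydroxyl-bearing: S, T, Y.
Sulfur-containing residues here: Met23 (1).
Hydroxyl-bearing residues here: Tyr16, Thr33, Ser35 (3).
The two groups share no amino acid, so total = 1 + 3 = 4.

4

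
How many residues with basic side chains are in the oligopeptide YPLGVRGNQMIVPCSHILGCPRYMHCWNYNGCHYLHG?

K, R, and H are the three residues with basic side chains (ε-amine, guanidinium, and imidazole respectively).
Matching residues: R6, H16, R22, H25, H33, H36.

6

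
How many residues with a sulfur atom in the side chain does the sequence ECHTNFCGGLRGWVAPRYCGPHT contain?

Only Cys (C) and Met (M) have a sulfur atom in the side chain.
Matching residues: C2, C7, C19.

3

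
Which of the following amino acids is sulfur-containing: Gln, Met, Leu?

Met

Only Cys (C) and Met (M) have a sulfur atom in the side chain.
Of the listed options, only Met belongs to this group.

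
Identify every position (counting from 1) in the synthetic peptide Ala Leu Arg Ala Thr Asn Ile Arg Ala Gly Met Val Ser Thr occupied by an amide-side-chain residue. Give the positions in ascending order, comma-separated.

6

Asparagine (N) and glutamine (Q) have uncharged amide side chains.
Matching residues: Asn6.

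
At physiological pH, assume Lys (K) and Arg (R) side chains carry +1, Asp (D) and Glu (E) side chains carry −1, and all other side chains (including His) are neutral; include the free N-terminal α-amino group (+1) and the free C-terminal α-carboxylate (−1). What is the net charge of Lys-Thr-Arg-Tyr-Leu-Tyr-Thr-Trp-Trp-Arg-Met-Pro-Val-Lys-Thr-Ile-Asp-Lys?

Positive (K, R): Lys1, Arg3, Arg10, Lys14, Lys18 → +5.
Negative (D, E): Asp17 → −1.
The N-terminus (+1) and C-terminus (−1) cancel.
Net charge = (+5) + (−1) = +4.

+4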